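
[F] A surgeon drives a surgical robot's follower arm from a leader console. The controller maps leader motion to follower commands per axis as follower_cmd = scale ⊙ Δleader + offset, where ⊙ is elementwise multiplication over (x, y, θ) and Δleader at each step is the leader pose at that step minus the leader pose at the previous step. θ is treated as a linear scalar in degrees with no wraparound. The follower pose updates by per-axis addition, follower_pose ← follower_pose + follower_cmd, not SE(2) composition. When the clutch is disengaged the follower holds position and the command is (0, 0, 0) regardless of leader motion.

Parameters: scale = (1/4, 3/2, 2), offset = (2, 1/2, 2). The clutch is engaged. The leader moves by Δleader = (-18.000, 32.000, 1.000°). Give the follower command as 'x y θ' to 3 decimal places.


-2.500 48.500 4.000

axis x: 1/4·-18.000 + 2 = -2.500
axis y: 3/2·32.000 + 1/2 = 48.500
axis θ: 2·1.000 + 2 = 4.000


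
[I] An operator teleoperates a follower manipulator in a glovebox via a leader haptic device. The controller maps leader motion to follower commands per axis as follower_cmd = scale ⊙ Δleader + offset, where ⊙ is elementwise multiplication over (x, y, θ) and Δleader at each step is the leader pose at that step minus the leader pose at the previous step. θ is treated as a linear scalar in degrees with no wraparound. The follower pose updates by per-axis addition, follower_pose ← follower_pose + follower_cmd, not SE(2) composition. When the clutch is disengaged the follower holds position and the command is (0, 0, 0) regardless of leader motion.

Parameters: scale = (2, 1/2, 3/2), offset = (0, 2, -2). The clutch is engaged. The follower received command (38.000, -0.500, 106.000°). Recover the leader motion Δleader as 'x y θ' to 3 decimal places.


19.000 -5.000 72.000

axis x: (38.000 − 0) / (2) = 19.000
axis y: (-0.500 − 2) / (1/2) = -5.000
axis θ: (106.000 − -2) / (3/2) = 72.000


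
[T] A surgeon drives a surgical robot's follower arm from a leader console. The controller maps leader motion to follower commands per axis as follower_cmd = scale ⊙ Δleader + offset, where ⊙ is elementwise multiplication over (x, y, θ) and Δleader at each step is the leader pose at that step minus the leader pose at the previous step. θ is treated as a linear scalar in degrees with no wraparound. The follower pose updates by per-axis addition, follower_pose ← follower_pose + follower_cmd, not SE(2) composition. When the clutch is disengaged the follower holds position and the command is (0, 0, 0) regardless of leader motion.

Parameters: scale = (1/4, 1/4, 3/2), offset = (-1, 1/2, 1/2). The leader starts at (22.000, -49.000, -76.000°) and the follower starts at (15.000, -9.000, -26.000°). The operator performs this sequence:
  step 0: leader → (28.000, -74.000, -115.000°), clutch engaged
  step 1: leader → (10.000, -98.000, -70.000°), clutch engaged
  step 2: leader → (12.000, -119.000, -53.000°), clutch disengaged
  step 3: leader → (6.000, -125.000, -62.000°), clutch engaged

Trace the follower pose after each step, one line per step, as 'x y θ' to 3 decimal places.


15.500 -14.750 -84.000
10.000 -20.250 -16.000
10.000 -20.250 -16.000
7.500 -21.250 -29.000

step 0: Δleader=(6.000, -25.000, -39.000°), engaged; cmd=(0.500, -5.750, -58.000°) → follower=(15.500, -14.750, -84.000°)
step 1: Δleader=(-18.000, -24.000, 45.000°), engaged; cmd=(-5.500, -5.500, 68.000°) → follower=(10.000, -20.250, -16.000°)
step 2: Δleader=(2.000, -21.000, 17.000°), disengaged; cmd=(0,0,0) → follower holds at (10.000, -20.250, -16.000°)
step 3: Δleader=(-6.000, -6.000, -9.000°), engaged; cmd=(-2.500, -1.000, -13.000°) → follower=(7.500, -21.250, -29.000°)


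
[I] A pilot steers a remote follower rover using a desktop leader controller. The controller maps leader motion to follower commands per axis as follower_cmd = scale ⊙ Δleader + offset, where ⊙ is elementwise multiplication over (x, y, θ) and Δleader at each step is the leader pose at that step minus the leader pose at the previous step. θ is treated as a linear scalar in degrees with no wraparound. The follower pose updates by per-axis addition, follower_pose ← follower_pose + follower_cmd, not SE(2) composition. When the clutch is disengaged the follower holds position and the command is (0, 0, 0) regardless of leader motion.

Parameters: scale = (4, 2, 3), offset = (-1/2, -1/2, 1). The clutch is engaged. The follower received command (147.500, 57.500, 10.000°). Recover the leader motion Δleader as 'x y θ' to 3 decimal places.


axis x: (147.500 − -1/2) / (4) = 37.000
axis y: (57.500 − -1/2) / (2) = 29.000
axis θ: (10.000 − 1) / (3) = 3.000

37.000 29.000 3.000


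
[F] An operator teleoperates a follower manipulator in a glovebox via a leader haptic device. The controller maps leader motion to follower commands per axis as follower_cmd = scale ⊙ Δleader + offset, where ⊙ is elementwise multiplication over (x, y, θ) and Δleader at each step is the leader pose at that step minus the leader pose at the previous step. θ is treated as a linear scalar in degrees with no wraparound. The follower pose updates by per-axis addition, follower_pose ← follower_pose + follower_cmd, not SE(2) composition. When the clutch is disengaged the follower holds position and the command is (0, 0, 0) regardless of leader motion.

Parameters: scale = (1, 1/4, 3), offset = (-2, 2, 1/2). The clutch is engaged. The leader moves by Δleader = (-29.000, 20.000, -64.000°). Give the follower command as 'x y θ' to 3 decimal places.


axis x: 1·-29.000 + -2 = -31.000
axis y: 1/4·20.000 + 2 = 7.000
axis θ: 3·-64.000 + 1/2 = -191.500

-31.000 7.000 -191.500


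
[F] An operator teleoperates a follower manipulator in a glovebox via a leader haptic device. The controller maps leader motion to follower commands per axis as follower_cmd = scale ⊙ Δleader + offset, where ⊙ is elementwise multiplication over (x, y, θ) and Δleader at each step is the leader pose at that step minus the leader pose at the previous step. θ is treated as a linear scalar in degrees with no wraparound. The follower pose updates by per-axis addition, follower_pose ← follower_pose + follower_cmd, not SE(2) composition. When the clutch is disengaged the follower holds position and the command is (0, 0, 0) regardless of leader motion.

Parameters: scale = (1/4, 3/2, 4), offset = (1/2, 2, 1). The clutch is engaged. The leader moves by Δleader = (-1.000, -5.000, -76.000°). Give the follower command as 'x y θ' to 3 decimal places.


axis x: 1/4·-1.000 + 1/2 = 0.250
axis y: 3/2·-5.000 + 2 = -5.500
axis θ: 4·-76.000 + 1 = -303.000

0.250 -5.500 -303.000


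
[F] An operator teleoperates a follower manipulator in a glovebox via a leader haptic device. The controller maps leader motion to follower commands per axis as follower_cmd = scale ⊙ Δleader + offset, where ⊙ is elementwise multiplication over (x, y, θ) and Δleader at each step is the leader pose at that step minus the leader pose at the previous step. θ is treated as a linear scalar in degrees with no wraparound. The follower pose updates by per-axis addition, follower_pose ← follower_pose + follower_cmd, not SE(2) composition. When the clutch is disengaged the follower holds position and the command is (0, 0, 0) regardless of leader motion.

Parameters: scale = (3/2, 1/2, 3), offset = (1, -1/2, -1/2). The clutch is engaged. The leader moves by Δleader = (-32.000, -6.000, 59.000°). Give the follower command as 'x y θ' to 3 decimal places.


-47.000 -3.500 176.500

axis x: 3/2·-32.000 + 1 = -47.000
axis y: 1/2·-6.000 + -1/2 = -3.500
axis θ: 3·59.000 + -1/2 = 176.500


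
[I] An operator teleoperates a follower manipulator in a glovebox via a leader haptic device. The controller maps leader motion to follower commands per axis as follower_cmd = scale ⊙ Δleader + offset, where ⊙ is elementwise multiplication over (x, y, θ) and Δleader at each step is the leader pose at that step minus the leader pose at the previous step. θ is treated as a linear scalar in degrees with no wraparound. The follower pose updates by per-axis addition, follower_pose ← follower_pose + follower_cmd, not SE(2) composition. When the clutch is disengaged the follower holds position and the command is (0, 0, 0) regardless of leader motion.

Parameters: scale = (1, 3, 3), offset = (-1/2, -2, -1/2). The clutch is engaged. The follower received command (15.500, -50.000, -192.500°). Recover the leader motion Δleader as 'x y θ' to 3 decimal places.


16.000 -16.000 -64.000

axis x: (15.500 − -1/2) / (1) = 16.000
axis y: (-50.000 − -2) / (3) = -16.000
axis θ: (-192.500 − -1/2) / (3) = -64.000


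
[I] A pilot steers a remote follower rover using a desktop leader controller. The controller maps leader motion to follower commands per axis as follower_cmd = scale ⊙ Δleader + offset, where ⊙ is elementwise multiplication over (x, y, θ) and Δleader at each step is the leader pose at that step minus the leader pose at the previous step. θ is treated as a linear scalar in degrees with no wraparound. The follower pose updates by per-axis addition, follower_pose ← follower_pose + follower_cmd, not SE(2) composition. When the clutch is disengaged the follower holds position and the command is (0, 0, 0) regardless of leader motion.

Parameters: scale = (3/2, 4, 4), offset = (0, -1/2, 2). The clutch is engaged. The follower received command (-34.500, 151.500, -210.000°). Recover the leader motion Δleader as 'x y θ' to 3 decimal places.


-23.000 38.000 -53.000

axis x: (-34.500 − 0) / (3/2) = -23.000
axis y: (151.500 − -1/2) / (4) = 38.000
axis θ: (-210.000 − 2) / (4) = -53.000


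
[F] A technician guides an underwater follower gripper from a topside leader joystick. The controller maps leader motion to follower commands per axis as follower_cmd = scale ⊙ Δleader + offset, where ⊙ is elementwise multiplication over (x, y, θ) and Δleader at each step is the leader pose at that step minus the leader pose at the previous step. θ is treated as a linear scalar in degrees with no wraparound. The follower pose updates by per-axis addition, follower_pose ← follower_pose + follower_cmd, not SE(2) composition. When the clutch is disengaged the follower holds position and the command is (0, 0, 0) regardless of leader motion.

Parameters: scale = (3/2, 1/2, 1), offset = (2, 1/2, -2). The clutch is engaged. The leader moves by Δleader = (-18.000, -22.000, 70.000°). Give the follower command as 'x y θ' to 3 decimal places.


-25.000 -10.500 68.000

axis x: 3/2·-18.000 + 2 = -25.000
axis y: 1/2·-22.000 + 1/2 = -10.500
axis θ: 1·70.000 + -2 = 68.000


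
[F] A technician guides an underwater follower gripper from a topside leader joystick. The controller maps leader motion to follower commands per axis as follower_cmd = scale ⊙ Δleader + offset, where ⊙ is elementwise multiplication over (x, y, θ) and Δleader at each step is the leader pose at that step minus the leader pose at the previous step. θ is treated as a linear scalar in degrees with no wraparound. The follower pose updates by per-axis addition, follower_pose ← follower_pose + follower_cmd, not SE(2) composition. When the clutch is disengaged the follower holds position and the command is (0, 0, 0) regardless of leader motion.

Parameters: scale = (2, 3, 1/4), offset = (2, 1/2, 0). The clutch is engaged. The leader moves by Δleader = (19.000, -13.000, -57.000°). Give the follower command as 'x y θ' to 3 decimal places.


axis x: 2·19.000 + 2 = 40.000
axis y: 3·-13.000 + 1/2 = -38.500
axis θ: 1/4·-57.000 + 0 = -14.250

40.000 -38.500 -14.250


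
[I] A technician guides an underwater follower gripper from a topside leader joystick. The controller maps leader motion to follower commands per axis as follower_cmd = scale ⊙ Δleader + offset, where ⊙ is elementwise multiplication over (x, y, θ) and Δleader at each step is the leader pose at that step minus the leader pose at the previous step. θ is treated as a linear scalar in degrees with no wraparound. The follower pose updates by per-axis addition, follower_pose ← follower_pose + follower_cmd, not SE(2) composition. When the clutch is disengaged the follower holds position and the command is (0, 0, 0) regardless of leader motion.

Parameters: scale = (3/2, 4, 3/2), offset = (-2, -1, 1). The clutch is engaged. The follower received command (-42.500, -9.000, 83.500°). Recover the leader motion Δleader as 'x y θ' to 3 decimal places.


-27.000 -2.000 55.000

axis x: (-42.500 − -2) / (3/2) = -27.000
axis y: (-9.000 − -1) / (4) = -2.000
axis θ: (83.500 − 1) / (3/2) = 55.000


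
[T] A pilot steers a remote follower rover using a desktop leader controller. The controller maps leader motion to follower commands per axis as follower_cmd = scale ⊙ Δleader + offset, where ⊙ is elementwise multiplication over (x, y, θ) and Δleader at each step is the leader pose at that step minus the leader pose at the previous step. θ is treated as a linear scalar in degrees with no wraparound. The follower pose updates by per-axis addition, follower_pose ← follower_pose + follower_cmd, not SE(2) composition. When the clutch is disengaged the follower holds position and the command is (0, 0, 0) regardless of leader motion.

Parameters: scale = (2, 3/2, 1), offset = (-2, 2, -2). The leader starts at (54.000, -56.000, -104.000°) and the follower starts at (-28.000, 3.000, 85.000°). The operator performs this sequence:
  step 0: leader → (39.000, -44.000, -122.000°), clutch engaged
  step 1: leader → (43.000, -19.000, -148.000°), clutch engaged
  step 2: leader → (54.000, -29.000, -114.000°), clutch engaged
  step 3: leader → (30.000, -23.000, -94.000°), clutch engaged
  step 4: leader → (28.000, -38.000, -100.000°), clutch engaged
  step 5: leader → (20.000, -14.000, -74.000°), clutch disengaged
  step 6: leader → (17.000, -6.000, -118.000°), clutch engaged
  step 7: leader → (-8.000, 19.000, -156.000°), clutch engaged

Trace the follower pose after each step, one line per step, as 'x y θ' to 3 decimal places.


step 0: Δleader=(-15.000, 12.000, -18.000°), engaged; cmd=(-32.000, 20.000, -20.000°) → follower=(-60.000, 23.000, 65.000°)
step 1: Δleader=(4.000, 25.000, -26.000°), engaged; cmd=(6.000, 39.500, -28.000°) → follower=(-54.000, 62.500, 37.000°)
step 2: Δleader=(11.000, -10.000, 34.000°), engaged; cmd=(20.000, -13.000, 32.000°) → follower=(-34.000, 49.500, 69.000°)
step 3: Δleader=(-24.000, 6.000, 20.000°), engaged; cmd=(-50.000, 11.000, 18.000°) → follower=(-84.000, 60.500, 87.000°)
step 4: Δleader=(-2.000, -15.000, -6.000°), engaged; cmd=(-6.000, -20.500, -8.000°) → follower=(-90.000, 40.000, 79.000°)
step 5: Δleader=(-8.000, 24.000, 26.000°), disengaged; cmd=(0,0,0) → follower holds at (-90.000, 40.000, 79.000°)
step 6: Δleader=(-3.000, 8.000, -44.000°), engaged; cmd=(-8.000, 14.000, -46.000°) → follower=(-98.000, 54.000, 33.000°)
step 7: Δleader=(-25.000, 25.000, -38.000°), engaged; cmd=(-52.000, 39.500, -40.000°) → follower=(-150.000, 93.500, -7.000°)

-60.000 23.000 65.000
-54.000 62.500 37.000
-34.000 49.500 69.000
-84.000 60.500 87.000
-90.000 40.000 79.000
-90.000 40.000 79.000
-98.000 54.000 33.000
-150.000 93.500 -7.000


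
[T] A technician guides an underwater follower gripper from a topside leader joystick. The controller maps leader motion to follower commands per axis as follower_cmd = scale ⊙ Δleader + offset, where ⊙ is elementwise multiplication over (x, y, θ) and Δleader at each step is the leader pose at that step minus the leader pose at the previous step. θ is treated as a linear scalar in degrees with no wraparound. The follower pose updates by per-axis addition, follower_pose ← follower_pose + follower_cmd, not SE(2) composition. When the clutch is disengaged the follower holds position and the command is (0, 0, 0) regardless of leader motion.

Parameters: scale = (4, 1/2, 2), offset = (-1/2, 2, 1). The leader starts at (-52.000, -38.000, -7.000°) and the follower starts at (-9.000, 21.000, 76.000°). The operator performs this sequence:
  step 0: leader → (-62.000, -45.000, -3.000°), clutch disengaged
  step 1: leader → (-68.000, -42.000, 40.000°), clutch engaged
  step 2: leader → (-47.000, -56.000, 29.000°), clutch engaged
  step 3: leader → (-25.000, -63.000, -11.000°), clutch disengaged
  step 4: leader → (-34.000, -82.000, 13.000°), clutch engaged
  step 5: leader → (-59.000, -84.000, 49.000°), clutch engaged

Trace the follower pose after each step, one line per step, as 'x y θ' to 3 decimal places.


-9.000 21.000 76.000
-33.500 24.500 163.000
50.000 19.500 142.000
50.000 19.500 142.000
13.500 12.000 191.000
-87.000 13.000 264.000

step 0: Δleader=(-10.000, -7.000, 4.000°), disengaged; cmd=(0,0,0) → follower holds at (-9.000, 21.000, 76.000°)
step 1: Δleader=(-6.000, 3.000, 43.000°), engaged; cmd=(-24.500, 3.500, 87.000°) → follower=(-33.500, 24.500, 163.000°)
step 2: Δleader=(21.000, -14.000, -11.000°), engaged; cmd=(83.500, -5.000, -21.000°) → follower=(50.000, 19.500, 142.000°)
step 3: Δleader=(22.000, -7.000, -40.000°), disengaged; cmd=(0,0,0) → follower holds at (50.000, 19.500, 142.000°)
step 4: Δleader=(-9.000, -19.000, 24.000°), engaged; cmd=(-36.500, -7.500, 49.000°) → follower=(13.500, 12.000, 191.000°)
step 5: Δleader=(-25.000, -2.000, 36.000°), engaged; cmd=(-100.500, 1.000, 73.000°) → follower=(-87.000, 13.000, 264.000°)


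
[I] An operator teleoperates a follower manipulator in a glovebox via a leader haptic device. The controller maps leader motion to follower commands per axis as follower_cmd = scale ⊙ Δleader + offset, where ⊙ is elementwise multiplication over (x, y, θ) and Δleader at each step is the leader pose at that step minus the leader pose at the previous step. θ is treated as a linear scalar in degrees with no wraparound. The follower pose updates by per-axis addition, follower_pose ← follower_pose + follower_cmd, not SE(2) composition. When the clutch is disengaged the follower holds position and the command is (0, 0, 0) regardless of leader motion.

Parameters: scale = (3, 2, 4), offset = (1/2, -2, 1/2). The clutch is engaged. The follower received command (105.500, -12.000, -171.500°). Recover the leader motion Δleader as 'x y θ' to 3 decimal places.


35.000 -5.000 -43.000

axis x: (105.500 − 1/2) / (3) = 35.000
axis y: (-12.000 − -2) / (2) = -5.000
axis θ: (-171.500 − 1/2) / (4) = -43.000


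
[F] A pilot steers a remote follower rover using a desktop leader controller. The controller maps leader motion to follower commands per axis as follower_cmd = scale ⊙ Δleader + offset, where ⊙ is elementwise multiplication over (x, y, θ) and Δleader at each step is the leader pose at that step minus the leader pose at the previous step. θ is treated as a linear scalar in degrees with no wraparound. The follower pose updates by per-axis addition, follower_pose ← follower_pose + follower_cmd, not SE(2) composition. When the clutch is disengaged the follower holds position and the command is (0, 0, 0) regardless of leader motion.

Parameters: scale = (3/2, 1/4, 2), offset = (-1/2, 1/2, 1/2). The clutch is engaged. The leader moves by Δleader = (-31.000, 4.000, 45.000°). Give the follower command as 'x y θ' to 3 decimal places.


-47.000 1.500 90.500

axis x: 3/2·-31.000 + -1/2 = -47.000
axis y: 1/4·4.000 + 1/2 = 1.500
axis θ: 2·45.000 + 1/2 = 90.500


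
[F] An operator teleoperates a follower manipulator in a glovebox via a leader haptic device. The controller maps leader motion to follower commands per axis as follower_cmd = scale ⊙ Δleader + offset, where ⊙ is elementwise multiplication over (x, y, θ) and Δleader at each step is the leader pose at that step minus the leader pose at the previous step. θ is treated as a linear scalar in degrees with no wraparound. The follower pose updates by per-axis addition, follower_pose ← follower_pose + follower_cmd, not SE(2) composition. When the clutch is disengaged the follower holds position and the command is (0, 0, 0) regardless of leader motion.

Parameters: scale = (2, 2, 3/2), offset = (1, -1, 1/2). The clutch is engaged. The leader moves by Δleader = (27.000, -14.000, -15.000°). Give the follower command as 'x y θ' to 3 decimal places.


55.000 -29.000 -22.000

axis x: 2·27.000 + 1 = 55.000
axis y: 2·-14.000 + -1 = -29.000
axis θ: 3/2·-15.000 + 1/2 = -22.000


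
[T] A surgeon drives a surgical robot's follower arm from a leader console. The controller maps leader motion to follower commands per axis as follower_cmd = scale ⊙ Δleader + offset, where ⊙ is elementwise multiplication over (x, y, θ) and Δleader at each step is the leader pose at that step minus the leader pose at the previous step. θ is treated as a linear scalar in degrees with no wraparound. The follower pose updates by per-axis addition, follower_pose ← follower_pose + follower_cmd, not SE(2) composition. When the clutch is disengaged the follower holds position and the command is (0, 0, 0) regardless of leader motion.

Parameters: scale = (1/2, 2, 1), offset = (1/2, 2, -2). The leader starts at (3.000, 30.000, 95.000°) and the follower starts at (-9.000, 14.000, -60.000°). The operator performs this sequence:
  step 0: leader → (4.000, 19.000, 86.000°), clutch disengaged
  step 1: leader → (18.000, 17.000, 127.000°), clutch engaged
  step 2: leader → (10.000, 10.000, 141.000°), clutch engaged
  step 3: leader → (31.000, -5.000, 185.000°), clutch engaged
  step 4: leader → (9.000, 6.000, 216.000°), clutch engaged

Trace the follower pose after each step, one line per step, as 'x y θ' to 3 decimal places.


step 0: Δleader=(1.000, -11.000, -9.000°), disengaged; cmd=(0,0,0) → follower holds at (-9.000, 14.000, -60.000°)
step 1: Δleader=(14.000, -2.000, 41.000°), engaged; cmd=(7.500, -2.000, 39.000°) → follower=(-1.500, 12.000, -21.000°)
step 2: Δleader=(-8.000, -7.000, 14.000°), engaged; cmd=(-3.500, -12.000, 12.000°) → follower=(-5.000, 0.000, -9.000°)
step 3: Δleader=(21.000, -15.000, 44.000°), engaged; cmd=(11.000, -28.000, 42.000°) → follower=(6.000, -28.000, 33.000°)
step 4: Δleader=(-22.000, 11.000, 31.000°), engaged; cmd=(-10.500, 24.000, 29.000°) → follower=(-4.500, -4.000, 62.000°)

-9.000 14.000 -60.000
-1.500 12.000 -21.000
-5.000 0.000 -9.000
6.000 -28.000 33.000
-4.500 -4.000 62.000


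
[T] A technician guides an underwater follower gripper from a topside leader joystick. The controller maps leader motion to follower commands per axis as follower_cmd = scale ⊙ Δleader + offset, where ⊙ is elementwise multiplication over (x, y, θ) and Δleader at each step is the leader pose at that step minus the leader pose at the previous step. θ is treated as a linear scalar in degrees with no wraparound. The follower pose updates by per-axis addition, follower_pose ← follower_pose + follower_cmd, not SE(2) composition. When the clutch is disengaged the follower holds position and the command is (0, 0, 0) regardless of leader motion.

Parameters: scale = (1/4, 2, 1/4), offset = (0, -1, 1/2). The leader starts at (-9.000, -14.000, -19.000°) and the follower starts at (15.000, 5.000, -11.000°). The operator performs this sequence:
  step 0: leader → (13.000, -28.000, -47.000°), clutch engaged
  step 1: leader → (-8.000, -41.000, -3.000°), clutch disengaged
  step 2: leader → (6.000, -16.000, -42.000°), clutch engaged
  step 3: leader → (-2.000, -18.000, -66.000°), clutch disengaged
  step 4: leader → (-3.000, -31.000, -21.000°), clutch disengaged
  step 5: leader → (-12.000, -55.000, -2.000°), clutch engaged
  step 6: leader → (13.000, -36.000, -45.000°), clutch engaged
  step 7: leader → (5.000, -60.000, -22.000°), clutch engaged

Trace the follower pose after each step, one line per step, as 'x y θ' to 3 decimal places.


step 0: Δleader=(22.000, -14.000, -28.000°), engaged; cmd=(5.500, -29.000, -6.500°) → follower=(20.500, -24.000, -17.500°)
step 1: Δleader=(-21.000, -13.000, 44.000°), disengaged; cmd=(0,0,0) → follower holds at (20.500, -24.000, -17.500°)
step 2: Δleader=(14.000, 25.000, -39.000°), engaged; cmd=(3.500, 49.000, -9.250°) → follower=(24.000, 25.000, -26.750°)
step 3: Δleader=(-8.000, -2.000, -24.000°), disengaged; cmd=(0,0,0) → follower holds at (24.000, 25.000, -26.750°)
step 4: Δleader=(-1.000, -13.000, 45.000°), disengaged; cmd=(0,0,0) → follower holds at (24.000, 25.000, -26.750°)
step 5: Δleader=(-9.000, -24.000, 19.000°), engaged; cmd=(-2.250, -49.000, 5.250°) → follower=(21.750, -24.000, -21.500°)
step 6: Δleader=(25.000, 19.000, -43.000°), engaged; cmd=(6.250, 37.000, -10.250°) → follower=(28.000, 13.000, -31.750°)
step 7: Δleader=(-8.000, -24.000, 23.000°), engaged; cmd=(-2.000, -49.000, 6.250°) → follower=(26.000, -36.000, -25.500°)

20.500 -24.000 -17.500
20.500 -24.000 -17.500
24.000 25.000 -26.750
24.000 25.000 -26.750
24.000 25.000 -26.750
21.750 -24.000 -21.500
28.000 13.000 -31.750
26.000 -36.000 -25.500


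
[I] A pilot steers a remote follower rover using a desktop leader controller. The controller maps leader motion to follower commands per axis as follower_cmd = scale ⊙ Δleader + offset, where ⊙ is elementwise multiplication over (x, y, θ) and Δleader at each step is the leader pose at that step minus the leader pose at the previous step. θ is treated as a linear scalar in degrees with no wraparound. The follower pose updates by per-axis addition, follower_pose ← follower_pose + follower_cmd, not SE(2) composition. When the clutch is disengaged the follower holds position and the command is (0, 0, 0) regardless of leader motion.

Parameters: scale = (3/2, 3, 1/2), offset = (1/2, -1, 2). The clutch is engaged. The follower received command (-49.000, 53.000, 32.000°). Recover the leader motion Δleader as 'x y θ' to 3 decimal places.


axis x: (-49.000 − 1/2) / (3/2) = -33.000
axis y: (53.000 − -1) / (3) = 18.000
axis θ: (32.000 − 2) / (1/2) = 60.000

-33.000 18.000 60.000


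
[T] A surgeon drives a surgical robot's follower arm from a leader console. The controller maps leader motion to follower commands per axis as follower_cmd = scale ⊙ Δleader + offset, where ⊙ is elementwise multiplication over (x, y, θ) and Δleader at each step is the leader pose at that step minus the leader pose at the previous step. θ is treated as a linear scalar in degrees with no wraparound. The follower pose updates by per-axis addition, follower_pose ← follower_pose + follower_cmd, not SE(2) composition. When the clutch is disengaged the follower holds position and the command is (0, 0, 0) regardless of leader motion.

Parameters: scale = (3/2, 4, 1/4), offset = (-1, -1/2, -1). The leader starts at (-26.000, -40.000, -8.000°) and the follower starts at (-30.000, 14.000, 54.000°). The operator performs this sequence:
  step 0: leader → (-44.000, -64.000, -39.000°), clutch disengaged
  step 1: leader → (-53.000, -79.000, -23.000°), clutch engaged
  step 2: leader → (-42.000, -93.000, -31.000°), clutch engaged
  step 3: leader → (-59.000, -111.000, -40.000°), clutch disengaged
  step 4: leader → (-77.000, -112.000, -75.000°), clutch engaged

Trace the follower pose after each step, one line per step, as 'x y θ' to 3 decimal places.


step 0: Δleader=(-18.000, -24.000, -31.000°), disengaged; cmd=(0,0,0) → follower holds at (-30.000, 14.000, 54.000°)
step 1: Δleader=(-9.000, -15.000, 16.000°), engaged; cmd=(-14.500, -60.500, 3.000°) → follower=(-44.500, -46.500, 57.000°)
step 2: Δleader=(11.000, -14.000, -8.000°), engaged; cmd=(15.500, -56.500, -3.000°) → follower=(-29.000, -103.000, 54.000°)
step 3: Δleader=(-17.000, -18.000, -9.000°), disengaged; cmd=(0,0,0) → follower holds at (-29.000, -103.000, 54.000°)
step 4: Δleader=(-18.000, -1.000, -35.000°), engaged; cmd=(-28.000, -4.500, -9.750°) → follower=(-57.000, -107.500, 44.250°)

-30.000 14.000 54.000
-44.500 -46.500 57.000
-29.000 -103.000 54.000
-29.000 -103.000 54.000
-57.000 -107.500 44.250


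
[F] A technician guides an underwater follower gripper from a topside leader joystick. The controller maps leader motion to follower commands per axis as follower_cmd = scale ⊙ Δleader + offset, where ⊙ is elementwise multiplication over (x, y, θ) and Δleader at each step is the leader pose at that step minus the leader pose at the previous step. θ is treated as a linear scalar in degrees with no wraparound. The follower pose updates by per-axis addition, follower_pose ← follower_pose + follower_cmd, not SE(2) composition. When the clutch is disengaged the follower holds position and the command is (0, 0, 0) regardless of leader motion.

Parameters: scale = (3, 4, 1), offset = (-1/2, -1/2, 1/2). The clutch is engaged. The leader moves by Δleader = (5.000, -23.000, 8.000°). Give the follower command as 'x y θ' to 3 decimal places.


14.500 -92.500 8.500

axis x: 3·5.000 + -1/2 = 14.500
axis y: 4·-23.000 + -1/2 = -92.500
axis θ: 1·8.000 + 1/2 = 8.500


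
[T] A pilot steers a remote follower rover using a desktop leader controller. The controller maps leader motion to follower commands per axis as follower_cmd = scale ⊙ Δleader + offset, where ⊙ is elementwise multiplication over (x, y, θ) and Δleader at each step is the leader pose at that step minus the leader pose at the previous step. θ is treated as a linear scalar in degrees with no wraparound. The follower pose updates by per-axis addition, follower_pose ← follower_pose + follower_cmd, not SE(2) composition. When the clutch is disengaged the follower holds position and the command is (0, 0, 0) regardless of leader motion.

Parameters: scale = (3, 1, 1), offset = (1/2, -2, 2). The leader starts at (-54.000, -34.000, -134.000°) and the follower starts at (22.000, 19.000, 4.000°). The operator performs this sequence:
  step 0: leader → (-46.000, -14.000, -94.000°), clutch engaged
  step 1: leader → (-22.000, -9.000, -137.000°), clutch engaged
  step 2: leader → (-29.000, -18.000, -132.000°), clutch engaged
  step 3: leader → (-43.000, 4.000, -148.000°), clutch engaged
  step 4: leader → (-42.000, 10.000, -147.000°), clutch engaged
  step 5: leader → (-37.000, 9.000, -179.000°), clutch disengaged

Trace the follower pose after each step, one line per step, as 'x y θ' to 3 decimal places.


step 0: Δleader=(8.000, 20.000, 40.000°), engaged; cmd=(24.500, 18.000, 42.000°) → follower=(46.500, 37.000, 46.000°)
step 1: Δleader=(24.000, 5.000, -43.000°), engaged; cmd=(72.500, 3.000, -41.000°) → follower=(119.000, 40.000, 5.000°)
step 2: Δleader=(-7.000, -9.000, 5.000°), engaged; cmd=(-20.500, -11.000, 7.000°) → follower=(98.500, 29.000, 12.000°)
step 3: Δleader=(-14.000, 22.000, -16.000°), engaged; cmd=(-41.500, 20.000, -14.000°) → follower=(57.000, 49.000, -2.000°)
step 4: Δleader=(1.000, 6.000, 1.000°), engaged; cmd=(3.500, 4.000, 3.000°) → follower=(60.500, 53.000, 1.000°)
step 5: Δleader=(5.000, -1.000, -32.000°), disengaged; cmd=(0,0,0) → follower holds at (60.500, 53.000, 1.000°)

46.500 37.000 46.000
119.000 40.000 5.000
98.500 29.000 12.000
57.000 49.000 -2.000
60.500 53.000 1.000
60.500 53.000 1.000


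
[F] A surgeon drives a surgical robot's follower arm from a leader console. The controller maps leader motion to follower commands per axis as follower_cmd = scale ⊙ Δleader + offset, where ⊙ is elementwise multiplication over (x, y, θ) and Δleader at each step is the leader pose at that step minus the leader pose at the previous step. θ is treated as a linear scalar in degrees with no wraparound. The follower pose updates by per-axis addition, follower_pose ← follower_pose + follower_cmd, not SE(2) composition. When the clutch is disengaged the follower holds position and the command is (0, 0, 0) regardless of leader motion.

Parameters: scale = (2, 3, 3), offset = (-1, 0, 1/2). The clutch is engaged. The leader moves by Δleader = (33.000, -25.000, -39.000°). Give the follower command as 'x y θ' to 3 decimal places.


65.000 -75.000 -116.500

axis x: 2·33.000 + -1 = 65.000
axis y: 3·-25.000 + 0 = -75.000
axis θ: 3·-39.000 + 1/2 = -116.500


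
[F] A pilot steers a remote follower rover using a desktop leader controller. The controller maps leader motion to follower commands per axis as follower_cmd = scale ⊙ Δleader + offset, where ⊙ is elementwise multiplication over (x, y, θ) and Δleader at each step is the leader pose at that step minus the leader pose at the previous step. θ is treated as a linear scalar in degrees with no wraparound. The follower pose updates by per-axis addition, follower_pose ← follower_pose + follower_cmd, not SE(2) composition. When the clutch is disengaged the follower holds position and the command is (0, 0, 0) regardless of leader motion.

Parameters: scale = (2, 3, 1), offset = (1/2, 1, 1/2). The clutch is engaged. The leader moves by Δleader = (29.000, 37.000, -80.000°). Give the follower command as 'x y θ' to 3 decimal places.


58.500 112.000 -79.500

axis x: 2·29.000 + 1/2 = 58.500
axis y: 3·37.000 + 1 = 112.000
axis θ: 1·-80.000 + 1/2 = -79.500


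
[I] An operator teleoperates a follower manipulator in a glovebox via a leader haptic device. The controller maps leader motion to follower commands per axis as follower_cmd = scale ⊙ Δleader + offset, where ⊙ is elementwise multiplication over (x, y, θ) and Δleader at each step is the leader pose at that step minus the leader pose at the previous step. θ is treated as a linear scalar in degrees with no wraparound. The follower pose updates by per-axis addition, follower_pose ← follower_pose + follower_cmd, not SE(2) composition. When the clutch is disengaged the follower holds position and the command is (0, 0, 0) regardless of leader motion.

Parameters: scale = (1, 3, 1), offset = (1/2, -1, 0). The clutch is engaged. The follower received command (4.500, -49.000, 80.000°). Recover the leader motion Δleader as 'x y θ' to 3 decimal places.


4.000 -16.000 80.000

axis x: (4.500 − 1/2) / (1) = 4.000
axis y: (-49.000 − -1) / (3) = -16.000
axis θ: (80.000 − 0) / (1) = 80.000


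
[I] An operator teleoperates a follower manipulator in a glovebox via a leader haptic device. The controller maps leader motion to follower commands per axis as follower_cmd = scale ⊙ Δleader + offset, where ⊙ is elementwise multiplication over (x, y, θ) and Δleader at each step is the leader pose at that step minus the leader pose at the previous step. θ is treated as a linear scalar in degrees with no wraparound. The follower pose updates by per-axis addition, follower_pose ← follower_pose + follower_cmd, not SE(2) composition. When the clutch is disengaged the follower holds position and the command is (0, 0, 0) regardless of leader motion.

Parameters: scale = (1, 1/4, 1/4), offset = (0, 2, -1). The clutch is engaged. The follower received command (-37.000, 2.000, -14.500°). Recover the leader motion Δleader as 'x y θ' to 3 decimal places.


axis x: (-37.000 − 0) / (1) = -37.000
axis y: (2.000 − 2) / (1/4) = 0.000
axis θ: (-14.500 − -1) / (1/4) = -54.000

-37.000 0.000 -54.000


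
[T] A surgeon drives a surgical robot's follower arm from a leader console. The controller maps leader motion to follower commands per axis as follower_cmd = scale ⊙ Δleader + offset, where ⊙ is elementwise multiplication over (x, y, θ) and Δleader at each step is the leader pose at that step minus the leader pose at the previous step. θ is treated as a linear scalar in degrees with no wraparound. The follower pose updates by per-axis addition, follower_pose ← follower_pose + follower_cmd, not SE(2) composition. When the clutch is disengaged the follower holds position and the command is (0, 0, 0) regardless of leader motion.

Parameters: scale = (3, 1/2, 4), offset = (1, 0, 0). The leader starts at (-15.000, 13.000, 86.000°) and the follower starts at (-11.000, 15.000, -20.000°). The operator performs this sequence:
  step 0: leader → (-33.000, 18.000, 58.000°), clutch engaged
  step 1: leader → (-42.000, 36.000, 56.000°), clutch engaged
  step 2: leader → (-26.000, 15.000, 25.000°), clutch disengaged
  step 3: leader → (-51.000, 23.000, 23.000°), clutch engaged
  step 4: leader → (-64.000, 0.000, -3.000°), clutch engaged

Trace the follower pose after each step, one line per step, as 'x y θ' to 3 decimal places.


step 0: Δleader=(-18.000, 5.000, -28.000°), engaged; cmd=(-53.000, 2.500, -112.000°) → follower=(-64.000, 17.500, -132.000°)
step 1: Δleader=(-9.000, 18.000, -2.000°), engaged; cmd=(-26.000, 9.000, -8.000°) → follower=(-90.000, 26.500, -140.000°)
step 2: Δleader=(16.000, -21.000, -31.000°), disengaged; cmd=(0,0,0) → follower holds at (-90.000, 26.500, -140.000°)
step 3: Δleader=(-25.000, 8.000, -2.000°), engaged; cmd=(-74.000, 4.000, -8.000°) → follower=(-164.000, 30.500, -148.000°)
step 4: Δleader=(-13.000, -23.000, -26.000°), engaged; cmd=(-38.000, -11.500, -104.000°) → follower=(-202.000, 19.000, -252.000°)

-64.000 17.500 -132.000
-90.000 26.500 -140.000
-90.000 26.500 -140.000
-164.000 30.500 -148.000
-202.000 19.000 -252.000


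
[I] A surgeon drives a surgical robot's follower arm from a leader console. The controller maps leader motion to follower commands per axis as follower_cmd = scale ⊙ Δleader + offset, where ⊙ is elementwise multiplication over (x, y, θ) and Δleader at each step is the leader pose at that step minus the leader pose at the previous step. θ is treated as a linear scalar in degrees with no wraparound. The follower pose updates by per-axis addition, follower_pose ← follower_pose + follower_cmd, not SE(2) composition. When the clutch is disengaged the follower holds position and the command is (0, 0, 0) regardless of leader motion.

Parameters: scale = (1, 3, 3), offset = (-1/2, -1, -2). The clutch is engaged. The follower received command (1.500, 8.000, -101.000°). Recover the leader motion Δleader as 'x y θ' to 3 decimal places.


axis x: (1.500 − -1/2) / (1) = 2.000
axis y: (8.000 − -1) / (3) = 3.000
axis θ: (-101.000 − -2) / (3) = -33.000

2.000 3.000 -33.000


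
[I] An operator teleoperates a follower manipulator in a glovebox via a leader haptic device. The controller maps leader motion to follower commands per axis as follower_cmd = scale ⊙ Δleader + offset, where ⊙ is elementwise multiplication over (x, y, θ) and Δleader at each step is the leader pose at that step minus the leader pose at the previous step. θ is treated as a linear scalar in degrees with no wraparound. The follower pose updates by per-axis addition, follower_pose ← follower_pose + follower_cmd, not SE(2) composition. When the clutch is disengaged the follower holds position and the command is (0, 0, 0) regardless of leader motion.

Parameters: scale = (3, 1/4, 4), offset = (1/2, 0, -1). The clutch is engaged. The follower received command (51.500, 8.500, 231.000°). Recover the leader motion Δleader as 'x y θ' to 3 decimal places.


17.000 34.000 58.000

axis x: (51.500 − 1/2) / (3) = 17.000
axis y: (8.500 − 0) / (1/4) = 34.000
axis θ: (231.000 − -1) / (4) = 58.000


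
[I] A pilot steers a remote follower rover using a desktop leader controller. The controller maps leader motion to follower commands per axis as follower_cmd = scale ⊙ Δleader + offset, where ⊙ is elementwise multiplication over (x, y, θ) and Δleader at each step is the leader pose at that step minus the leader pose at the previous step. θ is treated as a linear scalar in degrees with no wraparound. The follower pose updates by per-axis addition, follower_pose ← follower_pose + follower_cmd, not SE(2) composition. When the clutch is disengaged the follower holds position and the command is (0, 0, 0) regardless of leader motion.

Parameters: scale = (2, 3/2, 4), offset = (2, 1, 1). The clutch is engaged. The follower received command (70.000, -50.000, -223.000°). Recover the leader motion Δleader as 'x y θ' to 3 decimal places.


34.000 -34.000 -56.000

axis x: (70.000 − 2) / (2) = 34.000
axis y: (-50.000 − 1) / (3/2) = -34.000
axis θ: (-223.000 − 1) / (4) = -56.000
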